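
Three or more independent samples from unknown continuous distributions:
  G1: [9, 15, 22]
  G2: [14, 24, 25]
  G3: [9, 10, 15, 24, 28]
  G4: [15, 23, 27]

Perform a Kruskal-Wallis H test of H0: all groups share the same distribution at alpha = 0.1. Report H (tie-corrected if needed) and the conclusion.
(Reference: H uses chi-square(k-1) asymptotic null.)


Step 1: Combine all N = 14 observations and assign midranks.
sorted (value, group, rank): (9,G1,1.5), (9,G3,1.5), (10,G3,3), (14,G2,4), (15,G1,6), (15,G3,6), (15,G4,6), (22,G1,8), (23,G4,9), (24,G2,10.5), (24,G3,10.5), (25,G2,12), (27,G4,13), (28,G3,14)
Step 2: Sum ranks within each group.
R_1 = 15.5 (n_1 = 3)
R_2 = 26.5 (n_2 = 3)
R_3 = 35 (n_3 = 5)
R_4 = 28 (n_4 = 3)
Step 3: H = 12/(N(N+1)) * sum(R_i^2/n_i) - 3(N+1)
     = 12/(14*15) * (15.5^2/3 + 26.5^2/3 + 35^2/5 + 28^2/3) - 3*15
     = 0.057143 * 820.5 - 45
     = 1.885714.
Step 4: Ties present; correction factor C = 1 - 36/(14^3 - 14) = 0.986813. Corrected H = 1.885714 / 0.986813 = 1.910913.
Step 5: Under H0, H ~ chi^2(3); p-value = 0.591101.
Step 6: alpha = 0.1. fail to reject H0.

H = 1.9109, df = 3, p = 0.591101, fail to reject H0.


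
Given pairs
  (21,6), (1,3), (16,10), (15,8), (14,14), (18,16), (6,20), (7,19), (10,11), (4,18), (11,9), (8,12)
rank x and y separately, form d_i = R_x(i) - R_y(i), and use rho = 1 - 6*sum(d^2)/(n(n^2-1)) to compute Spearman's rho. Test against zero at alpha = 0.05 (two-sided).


Step 1: Rank x and y separately (midranks; no ties here).
rank(x): 21->12, 1->1, 16->10, 15->9, 14->8, 18->11, 6->3, 7->4, 10->6, 4->2, 11->7, 8->5
rank(y): 6->2, 3->1, 10->5, 8->3, 14->8, 16->9, 20->12, 19->11, 11->6, 18->10, 9->4, 12->7
Step 2: d_i = R_x(i) - R_y(i); compute d_i^2.
  (12-2)^2=100, (1-1)^2=0, (10-5)^2=25, (9-3)^2=36, (8-8)^2=0, (11-9)^2=4, (3-12)^2=81, (4-11)^2=49, (6-6)^2=0, (2-10)^2=64, (7-4)^2=9, (5-7)^2=4
sum(d^2) = 372.
Step 3: rho = 1 - 6*372 / (12*(12^2 - 1)) = 1 - 2232/1716 = -0.300699.
Step 4: Under H0, t = rho * sqrt((n-2)/(1-rho^2)) = -0.9970 ~ t(10).
Step 5: Two-sided p-value from the t-distribution with 10 df = 0.342260.
Step 6: alpha = 0.05. fail to reject H0.

rho = -0.3007, p = 0.342260, fail to reject H0 at alpha = 0.05.


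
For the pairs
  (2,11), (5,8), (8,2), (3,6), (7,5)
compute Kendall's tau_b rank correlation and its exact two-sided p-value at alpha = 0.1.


Step 1: Enumerate the 10 unordered pairs (i,j) with i<j and classify each by sign(x_j-x_i) * sign(y_j-y_i).
  (1,2):dx=+3,dy=-3->D; (1,3):dx=+6,dy=-9->D; (1,4):dx=+1,dy=-5->D; (1,5):dx=+5,dy=-6->D
  (2,3):dx=+3,dy=-6->D; (2,4):dx=-2,dy=-2->C; (2,5):dx=+2,dy=-3->D; (3,4):dx=-5,dy=+4->D
  (3,5):dx=-1,dy=+3->D; (4,5):dx=+4,dy=-1->D
Step 2: C = 1, D = 9, total pairs = 10.
Step 3: tau = (C - D)/(n(n-1)/2) = (1 - 9)/10 = -0.800000.
Step 4: Exact two-sided p-value (enumerate n! = 120 permutations of y under H0): p = 0.083333.
Step 5: alpha = 0.1. reject H0.

tau_b = -0.8000 (C=1, D=9), p = 0.083333, reject H0.


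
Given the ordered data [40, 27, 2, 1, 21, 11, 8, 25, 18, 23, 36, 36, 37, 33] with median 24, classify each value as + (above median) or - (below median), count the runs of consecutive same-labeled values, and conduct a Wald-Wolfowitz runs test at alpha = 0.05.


Step 1: Compute median = 24; label A = above, B = below.
Labels in order: AABBBBBABBAAAA  (n_A = 7, n_B = 7)
Step 2: Count runs R = 5.
Step 3: Under H0 (random ordering), E[R] = 2*n_A*n_B/(n_A+n_B) + 1 = 2*7*7/14 + 1 = 8.0000.
        Var[R] = 2*n_A*n_B*(2*n_A*n_B - n_A - n_B) / ((n_A+n_B)^2 * (n_A+n_B-1)) = 8232/2548 = 3.2308.
        SD[R] = 1.7974.
Step 4: Continuity-corrected z = (R + 0.5 - E[R]) / SD[R] = (5 + 0.5 - 8.0000) / 1.7974 = -1.3909.
Step 5: Two-sided p-value via normal approximation = 2*(1 - Phi(|z|)) = 0.164264.
Step 6: alpha = 0.05. fail to reject H0.

R = 5, z = -1.3909, p = 0.164264, fail to reject H0.


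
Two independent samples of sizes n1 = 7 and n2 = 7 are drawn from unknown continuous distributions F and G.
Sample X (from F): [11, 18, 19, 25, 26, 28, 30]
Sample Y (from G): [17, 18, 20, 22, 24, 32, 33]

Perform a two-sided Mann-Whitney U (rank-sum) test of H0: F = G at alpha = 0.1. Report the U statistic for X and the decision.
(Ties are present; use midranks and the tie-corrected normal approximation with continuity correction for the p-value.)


Step 1: Combine and sort all 14 observations; assign midranks.
sorted (value, group): (11,X), (17,Y), (18,X), (18,Y), (19,X), (20,Y), (22,Y), (24,Y), (25,X), (26,X), (28,X), (30,X), (32,Y), (33,Y)
ranks: 11->1, 17->2, 18->3.5, 18->3.5, 19->5, 20->6, 22->7, 24->8, 25->9, 26->10, 28->11, 30->12, 32->13, 33->14
Step 2: Rank sum for X: R1 = 1 + 3.5 + 5 + 9 + 10 + 11 + 12 = 51.5.
Step 3: U_X = R1 - n1(n1+1)/2 = 51.5 - 7*8/2 = 51.5 - 28 = 23.5.
       U_Y = n1*n2 - U_X = 49 - 23.5 = 25.5.
Step 4: Ties are present, so use the tie-corrected normal approximation (with continuity correction) for the p-value.
Step 5: p-value = 0.949004; compare to alpha = 0.1. fail to reject H0.

U_X = 23.5, p = 0.949004, fail to reject H0 at alpha = 0.1.


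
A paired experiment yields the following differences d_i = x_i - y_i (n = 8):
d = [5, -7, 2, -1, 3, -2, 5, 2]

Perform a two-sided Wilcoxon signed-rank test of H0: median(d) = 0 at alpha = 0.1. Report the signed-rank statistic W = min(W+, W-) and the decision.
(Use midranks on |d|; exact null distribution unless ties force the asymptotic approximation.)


Step 1: Drop any zero differences (none here) and take |d_i|.
|d| = [5, 7, 2, 1, 3, 2, 5, 2]
Step 2: Midrank |d_i| (ties get averaged ranks).
ranks: |5|->6.5, |7|->8, |2|->3, |1|->1, |3|->5, |2|->3, |5|->6.5, |2|->3
Step 3: Attach original signs; sum ranks with positive sign and with negative sign.
W+ = 6.5 + 3 + 5 + 6.5 + 3 = 24
W- = 8 + 1 + 3 = 12
(Check: W+ + W- = 36 should equal n(n+1)/2 = 36.)
Step 4: Test statistic W = min(W+, W-) = 12.
Step 5: Ties in |d|, so use the tie-corrected normal approximation.
        E[W] = n(n+1)/4 = 8*9/4 = 18.
        Tie groups: |d|=2 (t=3), |d|=5 (t=2); sum(t^3 - t) = 30.
        Var[W] = n(n+1)(2n+1)/24 - sum(t^3-t)/48 = 1224/24 - 30/48 = 50.375.
        z = (W - E[W]) / sqrt(Var[W]) = (12 - 18) / 7.0975 = -0.8454.
        Two-sided p = 2*Phi(z) = 0.397908.
Step 6: alpha = 0.1. fail to reject H0.

W+ = 24, W- = 12, W = min = 12, p = 0.397908, fail to reject H0.


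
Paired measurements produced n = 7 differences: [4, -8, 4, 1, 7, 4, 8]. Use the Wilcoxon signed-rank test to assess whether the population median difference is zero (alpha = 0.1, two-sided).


Step 1: Drop any zero differences (none here) and take |d_i|.
|d| = [4, 8, 4, 1, 7, 4, 8]
Step 2: Midrank |d_i| (ties get averaged ranks).
ranks: |4|->3, |8|->6.5, |4|->3, |1|->1, |7|->5, |4|->3, |8|->6.5
Step 3: Attach original signs; sum ranks with positive sign and with negative sign.
W+ = 3 + 3 + 1 + 5 + 3 + 6.5 = 21.5
W- = 6.5 = 6.5
(Check: W+ + W- = 28 should equal n(n+1)/2 = 28.)
Step 4: Test statistic W = min(W+, W-) = 6.5.
Step 5: Ties in |d|, so use the tie-corrected normal approximation.
        E[W] = n(n+1)/4 = 7*8/4 = 14.
        Tie groups: |d|=4 (t=3), |d|=8 (t=2); sum(t^3 - t) = 30.
        Var[W] = n(n+1)(2n+1)/24 - sum(t^3-t)/48 = 840/24 - 30/48 = 34.375.
        z = (W - E[W]) / sqrt(Var[W]) = (6.5 - 14) / 5.8630 = -1.2792.
        Two-sided p = 2*Phi(z) = 0.200825.
Step 6: alpha = 0.1. fail to reject H0.

W+ = 21.5, W- = 6.5, W = min = 6.5, p = 0.200825, fail to reject H0.


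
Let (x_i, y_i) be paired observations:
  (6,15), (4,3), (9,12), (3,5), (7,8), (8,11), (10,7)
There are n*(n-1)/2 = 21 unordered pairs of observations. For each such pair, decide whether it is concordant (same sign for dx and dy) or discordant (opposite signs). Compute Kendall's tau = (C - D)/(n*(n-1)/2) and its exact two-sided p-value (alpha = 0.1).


Step 1: Enumerate the 21 unordered pairs (i,j) with i<j and classify each by sign(x_j-x_i) * sign(y_j-y_i).
  (1,2):dx=-2,dy=-12->C; (1,3):dx=+3,dy=-3->D; (1,4):dx=-3,dy=-10->C; (1,5):dx=+1,dy=-7->D
  (1,6):dx=+2,dy=-4->D; (1,7):dx=+4,dy=-8->D; (2,3):dx=+5,dy=+9->C; (2,4):dx=-1,dy=+2->D
  (2,5):dx=+3,dy=+5->C; (2,6):dx=+4,dy=+8->C; (2,7):dx=+6,dy=+4->C; (3,4):dx=-6,dy=-7->C
  (3,5):dx=-2,dy=-4->C; (3,6):dx=-1,dy=-1->C; (3,7):dx=+1,dy=-5->D; (4,5):dx=+4,dy=+3->C
  (4,6):dx=+5,dy=+6->C; (4,7):dx=+7,dy=+2->C; (5,6):dx=+1,dy=+3->C; (5,7):dx=+3,dy=-1->D
  (6,7):dx=+2,dy=-4->D
Step 2: C = 13, D = 8, total pairs = 21.
Step 3: tau = (C - D)/(n(n-1)/2) = (13 - 8)/21 = 0.238095.
Step 4: Exact two-sided p-value (enumerate n! = 5040 permutations of y under H0): p = 0.561905.
Step 5: alpha = 0.1. fail to reject H0.

tau_b = 0.2381 (C=13, D=8), p = 0.561905, fail to reject H0.


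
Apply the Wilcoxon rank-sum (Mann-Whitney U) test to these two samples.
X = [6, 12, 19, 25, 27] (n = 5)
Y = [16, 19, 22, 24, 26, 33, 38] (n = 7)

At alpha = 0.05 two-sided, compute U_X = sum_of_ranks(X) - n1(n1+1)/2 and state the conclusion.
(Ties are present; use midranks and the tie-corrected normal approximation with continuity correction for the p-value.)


Step 1: Combine and sort all 12 observations; assign midranks.
sorted (value, group): (6,X), (12,X), (16,Y), (19,X), (19,Y), (22,Y), (24,Y), (25,X), (26,Y), (27,X), (33,Y), (38,Y)
ranks: 6->1, 12->2, 16->3, 19->4.5, 19->4.5, 22->6, 24->7, 25->8, 26->9, 27->10, 33->11, 38->12
Step 2: Rank sum for X: R1 = 1 + 2 + 4.5 + 8 + 10 = 25.5.
Step 3: U_X = R1 - n1(n1+1)/2 = 25.5 - 5*6/2 = 25.5 - 15 = 10.5.
       U_Y = n1*n2 - U_X = 35 - 10.5 = 24.5.
Step 4: Ties are present, so use the tie-corrected normal approximation (with continuity correction) for the p-value.
Step 5: p-value = 0.290307; compare to alpha = 0.05. fail to reject H0.

U_X = 10.5, p = 0.290307, fail to reject H0 at alpha = 0.05.


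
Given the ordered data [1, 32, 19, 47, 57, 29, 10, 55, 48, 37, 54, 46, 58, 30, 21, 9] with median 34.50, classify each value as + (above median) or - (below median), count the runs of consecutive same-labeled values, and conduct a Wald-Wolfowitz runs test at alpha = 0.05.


Step 1: Compute median = 34.50; label A = above, B = below.
Labels in order: BBBAABBAAAAAABBB  (n_A = 8, n_B = 8)
Step 2: Count runs R = 5.
Step 3: Under H0 (random ordering), E[R] = 2*n_A*n_B/(n_A+n_B) + 1 = 2*8*8/16 + 1 = 9.0000.
        Var[R] = 2*n_A*n_B*(2*n_A*n_B - n_A - n_B) / ((n_A+n_B)^2 * (n_A+n_B-1)) = 14336/3840 = 3.7333.
        SD[R] = 1.9322.
Step 4: Continuity-corrected z = (R + 0.5 - E[R]) / SD[R] = (5 + 0.5 - 9.0000) / 1.9322 = -1.8114.
Step 5: Two-sided p-value via normal approximation = 2*(1 - Phi(|z|)) = 0.070076.
Step 6: alpha = 0.05. fail to reject H0.

R = 5, z = -1.8114, p = 0.070076, fail to reject H0.


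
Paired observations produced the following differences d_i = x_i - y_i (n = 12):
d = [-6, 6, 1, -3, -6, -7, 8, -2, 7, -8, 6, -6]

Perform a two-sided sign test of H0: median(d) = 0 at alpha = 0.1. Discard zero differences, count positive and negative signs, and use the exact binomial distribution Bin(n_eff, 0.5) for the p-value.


Step 1: Discard zero differences. Original n = 12; n_eff = number of nonzero differences = 12.
Nonzero differences (with sign): -6, +6, +1, -3, -6, -7, +8, -2, +7, -8, +6, -6
Step 2: Count signs: positive = 5, negative = 7.
Step 3: Under H0: P(positive) = 0.5, so the number of positives S ~ Bin(12, 0.5).
Step 4: Two-sided exact p-value = sum of Bin(12,0.5) probabilities at or below the observed probability = 0.774414.
Step 5: alpha = 0.1. fail to reject H0.

n_eff = 12, pos = 5, neg = 7, p = 0.774414, fail to reject H0.


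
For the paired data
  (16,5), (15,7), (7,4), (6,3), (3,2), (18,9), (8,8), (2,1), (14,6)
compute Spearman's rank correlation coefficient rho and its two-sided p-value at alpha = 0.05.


Step 1: Rank x and y separately (midranks; no ties here).
rank(x): 16->8, 15->7, 7->4, 6->3, 3->2, 18->9, 8->5, 2->1, 14->6
rank(y): 5->5, 7->7, 4->4, 3->3, 2->2, 9->9, 8->8, 1->1, 6->6
Step 2: d_i = R_x(i) - R_y(i); compute d_i^2.
  (8-5)^2=9, (7-7)^2=0, (4-4)^2=0, (3-3)^2=0, (2-2)^2=0, (9-9)^2=0, (5-8)^2=9, (1-1)^2=0, (6-6)^2=0
sum(d^2) = 18.
Step 3: rho = 1 - 6*18 / (9*(9^2 - 1)) = 1 - 108/720 = 0.850000.
Step 4: Under H0, t = rho * sqrt((n-2)/(1-rho^2)) = 4.2691 ~ t(7).
Step 5: Two-sided p-value from the t-distribution with 7 df = 0.003705.
Step 6: alpha = 0.05. reject H0.

rho = 0.8500, p = 0.003705, reject H0 at alpha = 0.05.


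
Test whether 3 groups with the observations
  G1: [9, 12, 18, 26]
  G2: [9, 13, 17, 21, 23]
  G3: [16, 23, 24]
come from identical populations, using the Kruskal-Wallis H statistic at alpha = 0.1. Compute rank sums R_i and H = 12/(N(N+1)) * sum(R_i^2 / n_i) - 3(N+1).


Step 1: Combine all N = 12 observations and assign midranks.
sorted (value, group, rank): (9,G1,1.5), (9,G2,1.5), (12,G1,3), (13,G2,4), (16,G3,5), (17,G2,6), (18,G1,7), (21,G2,8), (23,G2,9.5), (23,G3,9.5), (24,G3,11), (26,G1,12)
Step 2: Sum ranks within each group.
R_1 = 23.5 (n_1 = 4)
R_2 = 29 (n_2 = 5)
R_3 = 25.5 (n_3 = 3)
Step 3: H = 12/(N(N+1)) * sum(R_i^2/n_i) - 3(N+1)
     = 12/(12*13) * (23.5^2/4 + 29^2/5 + 25.5^2/3) - 3*13
     = 0.076923 * 523.013 - 39
     = 1.231731.
Step 4: Ties present; correction factor C = 1 - 12/(12^3 - 12) = 0.993007. Corrected H = 1.231731 / 0.993007 = 1.240405.
Step 5: Under H0, H ~ chi^2(2); p-value = 0.537836.
Step 6: alpha = 0.1. fail to reject H0.

H = 1.2404, df = 2, p = 0.537836, fail to reject H0.


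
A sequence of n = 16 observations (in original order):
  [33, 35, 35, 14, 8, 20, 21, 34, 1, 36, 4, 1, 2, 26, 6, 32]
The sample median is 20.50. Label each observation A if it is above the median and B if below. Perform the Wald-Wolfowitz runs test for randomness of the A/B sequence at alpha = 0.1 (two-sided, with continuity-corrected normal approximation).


Step 1: Compute median = 20.50; label A = above, B = below.
Labels in order: AAABBBAABABBBABA  (n_A = 8, n_B = 8)
Step 2: Count runs R = 9.
Step 3: Under H0 (random ordering), E[R] = 2*n_A*n_B/(n_A+n_B) + 1 = 2*8*8/16 + 1 = 9.0000.
        Var[R] = 2*n_A*n_B*(2*n_A*n_B - n_A - n_B) / ((n_A+n_B)^2 * (n_A+n_B-1)) = 14336/3840 = 3.7333.
        SD[R] = 1.9322.
Step 4: R = E[R], so z = 0 with no continuity correction.
Step 5: Two-sided p-value via normal approximation = 2*(1 - Phi(|z|)) = 1.000000.
Step 6: alpha = 0.1. fail to reject H0.

R = 9, z = 0.0000, p = 1.000000, fail to reject H0.


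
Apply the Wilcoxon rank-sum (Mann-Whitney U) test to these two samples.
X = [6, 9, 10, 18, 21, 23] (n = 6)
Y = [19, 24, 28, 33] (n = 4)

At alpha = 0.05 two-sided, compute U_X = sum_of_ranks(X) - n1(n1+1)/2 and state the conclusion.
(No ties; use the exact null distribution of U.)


Step 1: Combine and sort all 10 observations; assign midranks.
sorted (value, group): (6,X), (9,X), (10,X), (18,X), (19,Y), (21,X), (23,X), (24,Y), (28,Y), (33,Y)
ranks: 6->1, 9->2, 10->3, 18->4, 19->5, 21->6, 23->7, 24->8, 28->9, 33->10
Step 2: Rank sum for X: R1 = 1 + 2 + 3 + 4 + 6 + 7 = 23.
Step 3: U_X = R1 - n1(n1+1)/2 = 23 - 6*7/2 = 23 - 21 = 2.
       U_Y = n1*n2 - U_X = 24 - 2 = 22.
Step 4: No ties, so the exact null distribution of U (based on enumerating the C(10,6) = 210 equally likely rank assignments) gives the two-sided p-value.
Step 5: p-value = 0.038095; compare to alpha = 0.05. reject H0.

U_X = 2, p = 0.038095, reject H0 at alpha = 0.05.


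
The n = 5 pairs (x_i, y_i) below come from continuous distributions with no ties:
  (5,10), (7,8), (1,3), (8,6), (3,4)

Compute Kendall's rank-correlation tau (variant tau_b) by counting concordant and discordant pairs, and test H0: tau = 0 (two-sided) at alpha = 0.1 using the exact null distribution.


Step 1: Enumerate the 10 unordered pairs (i,j) with i<j and classify each by sign(x_j-x_i) * sign(y_j-y_i).
  (1,2):dx=+2,dy=-2->D; (1,3):dx=-4,dy=-7->C; (1,4):dx=+3,dy=-4->D; (1,5):dx=-2,dy=-6->C
  (2,3):dx=-6,dy=-5->C; (2,4):dx=+1,dy=-2->D; (2,5):dx=-4,dy=-4->C; (3,4):dx=+7,dy=+3->C
  (3,5):dx=+2,dy=+1->C; (4,5):dx=-5,dy=-2->C
Step 2: C = 7, D = 3, total pairs = 10.
Step 3: tau = (C - D)/(n(n-1)/2) = (7 - 3)/10 = 0.400000.
Step 4: Exact two-sided p-value (enumerate n! = 120 permutations of y under H0): p = 0.483333.
Step 5: alpha = 0.1. fail to reject H0.

tau_b = 0.4000 (C=7, D=3), p = 0.483333, fail to reject H0.


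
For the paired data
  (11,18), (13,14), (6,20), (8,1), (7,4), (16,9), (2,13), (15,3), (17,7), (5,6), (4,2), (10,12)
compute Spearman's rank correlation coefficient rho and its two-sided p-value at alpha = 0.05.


Step 1: Rank x and y separately (midranks; no ties here).
rank(x): 11->8, 13->9, 6->4, 8->6, 7->5, 16->11, 2->1, 15->10, 17->12, 5->3, 4->2, 10->7
rank(y): 18->11, 14->10, 20->12, 1->1, 4->4, 9->7, 13->9, 3->3, 7->6, 6->5, 2->2, 12->8
Step 2: d_i = R_x(i) - R_y(i); compute d_i^2.
  (8-11)^2=9, (9-10)^2=1, (4-12)^2=64, (6-1)^2=25, (5-4)^2=1, (11-7)^2=16, (1-9)^2=64, (10-3)^2=49, (12-6)^2=36, (3-5)^2=4, (2-2)^2=0, (7-8)^2=1
sum(d^2) = 270.
Step 3: rho = 1 - 6*270 / (12*(12^2 - 1)) = 1 - 1620/1716 = 0.055944.
Step 4: Under H0, t = rho * sqrt((n-2)/(1-rho^2)) = 0.1772 ~ t(10).
Step 5: Two-sided p-value from the t-distribution with 10 df = 0.862898.
Step 6: alpha = 0.05. fail to reject H0.

rho = 0.0559, p = 0.862898, fail to reject H0 at alpha = 0.05.


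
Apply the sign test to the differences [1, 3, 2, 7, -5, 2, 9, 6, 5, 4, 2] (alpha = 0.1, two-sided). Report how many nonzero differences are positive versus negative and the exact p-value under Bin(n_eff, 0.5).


Step 1: Discard zero differences. Original n = 11; n_eff = number of nonzero differences = 11.
Nonzero differences (with sign): +1, +3, +2, +7, -5, +2, +9, +6, +5, +4, +2
Step 2: Count signs: positive = 10, negative = 1.
Step 3: Under H0: P(positive) = 0.5, so the number of positives S ~ Bin(11, 0.5).
Step 4: Two-sided exact p-value = sum of Bin(11,0.5) probabilities at or below the observed probability = 0.011719.
Step 5: alpha = 0.1. reject H0.

n_eff = 11, pos = 10, neg = 1, p = 0.011719, reject H0.


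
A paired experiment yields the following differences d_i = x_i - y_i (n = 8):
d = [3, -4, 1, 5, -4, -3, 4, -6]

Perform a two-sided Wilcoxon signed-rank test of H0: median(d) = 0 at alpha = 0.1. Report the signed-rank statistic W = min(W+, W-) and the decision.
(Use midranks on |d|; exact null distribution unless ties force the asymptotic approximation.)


Step 1: Drop any zero differences (none here) and take |d_i|.
|d| = [3, 4, 1, 5, 4, 3, 4, 6]
Step 2: Midrank |d_i| (ties get averaged ranks).
ranks: |3|->2.5, |4|->5, |1|->1, |5|->7, |4|->5, |3|->2.5, |4|->5, |6|->8
Step 3: Attach original signs; sum ranks with positive sign and with negative sign.
W+ = 2.5 + 1 + 7 + 5 = 15.5
W- = 5 + 5 + 2.5 + 8 = 20.5
(Check: W+ + W- = 36 should equal n(n+1)/2 = 36.)
Step 4: Test statistic W = min(W+, W-) = 15.5.
Step 5: Ties in |d|, so use the tie-corrected normal approximation.
        E[W] = n(n+1)/4 = 8*9/4 = 18.
        Tie groups: |d|=3 (t=2), |d|=4 (t=3); sum(t^3 - t) = 30.
        Var[W] = n(n+1)(2n+1)/24 - sum(t^3-t)/48 = 1224/24 - 30/48 = 50.375.
        z = (W - E[W]) / sqrt(Var[W]) = (15.5 - 18) / 7.0975 = -0.3522.
        Two-sided p = 2*Phi(z) = 0.724662.
Step 6: alpha = 0.1. fail to reject H0.

W+ = 15.5, W- = 20.5, W = min = 15.5, p = 0.724662, fail to reject H0.


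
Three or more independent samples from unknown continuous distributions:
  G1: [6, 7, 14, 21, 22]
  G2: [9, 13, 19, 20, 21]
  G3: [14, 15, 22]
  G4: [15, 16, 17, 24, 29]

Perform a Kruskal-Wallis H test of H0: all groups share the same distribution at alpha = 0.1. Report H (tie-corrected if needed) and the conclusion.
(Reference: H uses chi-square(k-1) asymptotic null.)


Step 1: Combine all N = 18 observations and assign midranks.
sorted (value, group, rank): (6,G1,1), (7,G1,2), (9,G2,3), (13,G2,4), (14,G1,5.5), (14,G3,5.5), (15,G3,7.5), (15,G4,7.5), (16,G4,9), (17,G4,10), (19,G2,11), (20,G2,12), (21,G1,13.5), (21,G2,13.5), (22,G1,15.5), (22,G3,15.5), (24,G4,17), (29,G4,18)
Step 2: Sum ranks within each group.
R_1 = 37.5 (n_1 = 5)
R_2 = 43.5 (n_2 = 5)
R_3 = 28.5 (n_3 = 3)
R_4 = 61.5 (n_4 = 5)
Step 3: H = 12/(N(N+1)) * sum(R_i^2/n_i) - 3(N+1)
     = 12/(18*19) * (37.5^2/5 + 43.5^2/5 + 28.5^2/3 + 61.5^2/5) - 3*19
     = 0.035088 * 1686.9 - 57
     = 2.189474.
Step 4: Ties present; correction factor C = 1 - 24/(18^3 - 18) = 0.995872. Corrected H = 2.189474 / 0.995872 = 2.198549.
Step 5: Under H0, H ~ chi^2(3); p-value = 0.532234.
Step 6: alpha = 0.1. fail to reject H0.

H = 2.1985, df = 3, p = 0.532234, fail to reject H0.


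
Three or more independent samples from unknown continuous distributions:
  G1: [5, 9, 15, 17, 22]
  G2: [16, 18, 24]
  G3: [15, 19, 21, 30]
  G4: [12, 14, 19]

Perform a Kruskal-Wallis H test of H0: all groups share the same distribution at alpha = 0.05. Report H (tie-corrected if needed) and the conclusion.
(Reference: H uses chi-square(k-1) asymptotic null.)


Step 1: Combine all N = 15 observations and assign midranks.
sorted (value, group, rank): (5,G1,1), (9,G1,2), (12,G4,3), (14,G4,4), (15,G1,5.5), (15,G3,5.5), (16,G2,7), (17,G1,8), (18,G2,9), (19,G3,10.5), (19,G4,10.5), (21,G3,12), (22,G1,13), (24,G2,14), (30,G3,15)
Step 2: Sum ranks within each group.
R_1 = 29.5 (n_1 = 5)
R_2 = 30 (n_2 = 3)
R_3 = 43 (n_3 = 4)
R_4 = 17.5 (n_4 = 3)
Step 3: H = 12/(N(N+1)) * sum(R_i^2/n_i) - 3(N+1)
     = 12/(15*16) * (29.5^2/5 + 30^2/3 + 43^2/4 + 17.5^2/3) - 3*16
     = 0.050000 * 1038.38 - 48
     = 3.919167.
Step 4: Ties present; correction factor C = 1 - 12/(15^3 - 15) = 0.996429. Corrected H = 3.919167 / 0.996429 = 3.933214.
Step 5: Under H0, H ~ chi^2(3); p-value = 0.268767.
Step 6: alpha = 0.05. fail to reject H0.

H = 3.9332, df = 3, p = 0.268767, fail to reject H0.


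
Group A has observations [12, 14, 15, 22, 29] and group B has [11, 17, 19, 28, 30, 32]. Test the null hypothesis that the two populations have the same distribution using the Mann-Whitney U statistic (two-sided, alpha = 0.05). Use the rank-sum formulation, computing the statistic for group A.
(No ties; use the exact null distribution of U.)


Step 1: Combine and sort all 11 observations; assign midranks.
sorted (value, group): (11,Y), (12,X), (14,X), (15,X), (17,Y), (19,Y), (22,X), (28,Y), (29,X), (30,Y), (32,Y)
ranks: 11->1, 12->2, 14->3, 15->4, 17->5, 19->6, 22->7, 28->8, 29->9, 30->10, 32->11
Step 2: Rank sum for X: R1 = 2 + 3 + 4 + 7 + 9 = 25.
Step 3: U_X = R1 - n1(n1+1)/2 = 25 - 5*6/2 = 25 - 15 = 10.
       U_Y = n1*n2 - U_X = 30 - 10 = 20.
Step 4: No ties, so the exact null distribution of U (based on enumerating the C(11,5) = 462 equally likely rank assignments) gives the two-sided p-value.
Step 5: p-value = 0.428571; compare to alpha = 0.05. fail to reject H0.

U_X = 10, p = 0.428571, fail to reject H0 at alpha = 0.05.


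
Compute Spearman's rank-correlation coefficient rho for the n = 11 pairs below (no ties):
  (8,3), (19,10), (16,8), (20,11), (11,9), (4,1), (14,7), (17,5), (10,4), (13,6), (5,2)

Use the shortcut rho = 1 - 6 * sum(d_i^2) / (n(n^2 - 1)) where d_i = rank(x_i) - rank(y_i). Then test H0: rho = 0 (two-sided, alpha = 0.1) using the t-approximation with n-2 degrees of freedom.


Step 1: Rank x and y separately (midranks; no ties here).
rank(x): 8->3, 19->10, 16->8, 20->11, 11->5, 4->1, 14->7, 17->9, 10->4, 13->6, 5->2
rank(y): 3->3, 10->10, 8->8, 11->11, 9->9, 1->1, 7->7, 5->5, 4->4, 6->6, 2->2
Step 2: d_i = R_x(i) - R_y(i); compute d_i^2.
  (3-3)^2=0, (10-10)^2=0, (8-8)^2=0, (11-11)^2=0, (5-9)^2=16, (1-1)^2=0, (7-7)^2=0, (9-5)^2=16, (4-4)^2=0, (6-6)^2=0, (2-2)^2=0
sum(d^2) = 32.
Step 3: rho = 1 - 6*32 / (11*(11^2 - 1)) = 1 - 192/1320 = 0.854545.
Step 4: Under H0, t = rho * sqrt((n-2)/(1-rho^2)) = 4.9360 ~ t(9).
Step 5: Two-sided p-value from the t-distribution with 9 df = 0.000807.
Step 6: alpha = 0.1. reject H0.

rho = 0.8545, p = 0.000807, reject H0 at alpha = 0.1.


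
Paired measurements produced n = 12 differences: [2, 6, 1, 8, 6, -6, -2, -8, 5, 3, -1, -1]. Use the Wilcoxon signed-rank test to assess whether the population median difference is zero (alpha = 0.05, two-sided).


Step 1: Drop any zero differences (none here) and take |d_i|.
|d| = [2, 6, 1, 8, 6, 6, 2, 8, 5, 3, 1, 1]
Step 2: Midrank |d_i| (ties get averaged ranks).
ranks: |2|->4.5, |6|->9, |1|->2, |8|->11.5, |6|->9, |6|->9, |2|->4.5, |8|->11.5, |5|->7, |3|->6, |1|->2, |1|->2
Step 3: Attach original signs; sum ranks with positive sign and with negative sign.
W+ = 4.5 + 9 + 2 + 11.5 + 9 + 7 + 6 = 49
W- = 9 + 4.5 + 11.5 + 2 + 2 = 29
(Check: W+ + W- = 78 should equal n(n+1)/2 = 78.)
Step 4: Test statistic W = min(W+, W-) = 29.
Step 5: Ties in |d|, so use the tie-corrected normal approximation.
        E[W] = n(n+1)/4 = 12*13/4 = 39.
        Tie groups: |d|=1 (t=3), |d|=2 (t=2), |d|=6 (t=3), |d|=8 (t=2); sum(t^3 - t) = 60.
        Var[W] = n(n+1)(2n+1)/24 - sum(t^3-t)/48 = 3900/24 - 60/48 = 161.25.
        z = (W - E[W]) / sqrt(Var[W]) = (29 - 39) / 12.6984 = -0.7875.
        Two-sided p = 2*Phi(z) = 0.430990.
Step 6: alpha = 0.05. fail to reject H0.

W+ = 49, W- = 29, W = min = 29, p = 0.430990, fail to reject H0.


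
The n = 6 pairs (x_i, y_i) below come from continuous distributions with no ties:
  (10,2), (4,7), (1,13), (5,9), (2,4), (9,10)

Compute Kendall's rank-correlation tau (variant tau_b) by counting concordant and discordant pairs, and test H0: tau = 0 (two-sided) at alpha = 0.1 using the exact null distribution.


Step 1: Enumerate the 15 unordered pairs (i,j) with i<j and classify each by sign(x_j-x_i) * sign(y_j-y_i).
  (1,2):dx=-6,dy=+5->D; (1,3):dx=-9,dy=+11->D; (1,4):dx=-5,dy=+7->D; (1,5):dx=-8,dy=+2->D
  (1,6):dx=-1,dy=+8->D; (2,3):dx=-3,dy=+6->D; (2,4):dx=+1,dy=+2->C; (2,5):dx=-2,dy=-3->C
  (2,6):dx=+5,dy=+3->C; (3,4):dx=+4,dy=-4->D; (3,5):dx=+1,dy=-9->D; (3,6):dx=+8,dy=-3->D
  (4,5):dx=-3,dy=-5->C; (4,6):dx=+4,dy=+1->C; (5,6):dx=+7,dy=+6->C
Step 2: C = 6, D = 9, total pairs = 15.
Step 3: tau = (C - D)/(n(n-1)/2) = (6 - 9)/15 = -0.200000.
Step 4: Exact two-sided p-value (enumerate n! = 720 permutations of y under H0): p = 0.719444.
Step 5: alpha = 0.1. fail to reject H0.

tau_b = -0.2000 (C=6, D=9), p = 0.719444, fail to reject H0.


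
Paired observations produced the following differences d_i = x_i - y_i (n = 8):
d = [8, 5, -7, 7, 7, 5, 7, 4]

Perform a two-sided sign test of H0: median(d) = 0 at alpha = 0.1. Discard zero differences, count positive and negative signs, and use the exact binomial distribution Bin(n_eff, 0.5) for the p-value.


Step 1: Discard zero differences. Original n = 8; n_eff = number of nonzero differences = 8.
Nonzero differences (with sign): +8, +5, -7, +7, +7, +5, +7, +4
Step 2: Count signs: positive = 7, negative = 1.
Step 3: Under H0: P(positive) = 0.5, so the number of positives S ~ Bin(8, 0.5).
Step 4: Two-sided exact p-value = sum of Bin(8,0.5) probabilities at or below the observed probability = 0.070312.
Step 5: alpha = 0.1. reject H0.

n_eff = 8, pos = 7, neg = 1, p = 0.070312, reject H0.


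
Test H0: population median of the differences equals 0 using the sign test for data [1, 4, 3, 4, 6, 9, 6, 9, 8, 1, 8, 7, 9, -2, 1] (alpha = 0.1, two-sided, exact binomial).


Step 1: Discard zero differences. Original n = 15; n_eff = number of nonzero differences = 15.
Nonzero differences (with sign): +1, +4, +3, +4, +6, +9, +6, +9, +8, +1, +8, +7, +9, -2, +1
Step 2: Count signs: positive = 14, negative = 1.
Step 3: Under H0: P(positive) = 0.5, so the number of positives S ~ Bin(15, 0.5).
Step 4: Two-sided exact p-value = sum of Bin(15,0.5) probabilities at or below the observed probability = 0.000977.
Step 5: alpha = 0.1. reject H0.

n_eff = 15, pos = 14, neg = 1, p = 0.000977, reject H0.


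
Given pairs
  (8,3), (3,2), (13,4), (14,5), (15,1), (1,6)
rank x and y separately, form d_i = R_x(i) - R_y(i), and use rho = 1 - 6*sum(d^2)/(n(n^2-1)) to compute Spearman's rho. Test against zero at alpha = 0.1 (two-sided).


Step 1: Rank x and y separately (midranks; no ties here).
rank(x): 8->3, 3->2, 13->4, 14->5, 15->6, 1->1
rank(y): 3->3, 2->2, 4->4, 5->5, 1->1, 6->6
Step 2: d_i = R_x(i) - R_y(i); compute d_i^2.
  (3-3)^2=0, (2-2)^2=0, (4-4)^2=0, (5-5)^2=0, (6-1)^2=25, (1-6)^2=25
sum(d^2) = 50.
Step 3: rho = 1 - 6*50 / (6*(6^2 - 1)) = 1 - 300/210 = -0.428571.
Step 4: Under H0, t = rho * sqrt((n-2)/(1-rho^2)) = -0.9487 ~ t(4).
Step 5: Two-sided p-value from the t-distribution with 4 df = 0.396501.
Step 6: alpha = 0.1. fail to reject H0.

rho = -0.4286, p = 0.396501, fail to reject H0 at alpha = 0.1.


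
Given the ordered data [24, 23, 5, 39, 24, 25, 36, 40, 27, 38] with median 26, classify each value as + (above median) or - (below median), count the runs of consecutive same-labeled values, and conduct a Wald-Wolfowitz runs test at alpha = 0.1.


Step 1: Compute median = 26; label A = above, B = below.
Labels in order: BBBABBAAAA  (n_A = 5, n_B = 5)
Step 2: Count runs R = 4.
Step 3: Under H0 (random ordering), E[R] = 2*n_A*n_B/(n_A+n_B) + 1 = 2*5*5/10 + 1 = 6.0000.
        Var[R] = 2*n_A*n_B*(2*n_A*n_B - n_A - n_B) / ((n_A+n_B)^2 * (n_A+n_B-1)) = 2000/900 = 2.2222.
        SD[R] = 1.4907.
Step 4: Continuity-corrected z = (R + 0.5 - E[R]) / SD[R] = (4 + 0.5 - 6.0000) / 1.4907 = -1.0062.
Step 5: Two-sided p-value via normal approximation = 2*(1 - Phi(|z|)) = 0.314305.
Step 6: alpha = 0.1. fail to reject H0.

R = 4, z = -1.0062, p = 0.314305, fail to reject H0.


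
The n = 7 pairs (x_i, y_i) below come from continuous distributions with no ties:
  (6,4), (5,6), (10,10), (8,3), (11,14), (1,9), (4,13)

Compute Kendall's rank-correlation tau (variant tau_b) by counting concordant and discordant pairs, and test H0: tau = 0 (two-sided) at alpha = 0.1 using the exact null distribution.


Step 1: Enumerate the 21 unordered pairs (i,j) with i<j and classify each by sign(x_j-x_i) * sign(y_j-y_i).
  (1,2):dx=-1,dy=+2->D; (1,3):dx=+4,dy=+6->C; (1,4):dx=+2,dy=-1->D; (1,5):dx=+5,dy=+10->C
  (1,6):dx=-5,dy=+5->D; (1,7):dx=-2,dy=+9->D; (2,3):dx=+5,dy=+4->C; (2,4):dx=+3,dy=-3->D
  (2,5):dx=+6,dy=+8->C; (2,6):dx=-4,dy=+3->D; (2,7):dx=-1,dy=+7->D; (3,4):dx=-2,dy=-7->C
  (3,5):dx=+1,dy=+4->C; (3,6):dx=-9,dy=-1->C; (3,7):dx=-6,dy=+3->D; (4,5):dx=+3,dy=+11->C
  (4,6):dx=-7,dy=+6->D; (4,7):dx=-4,dy=+10->D; (5,6):dx=-10,dy=-5->C; (5,7):dx=-7,dy=-1->C
  (6,7):dx=+3,dy=+4->C
Step 2: C = 11, D = 10, total pairs = 21.
Step 3: tau = (C - D)/(n(n-1)/2) = (11 - 10)/21 = 0.047619.
Step 4: Exact two-sided p-value (enumerate n! = 5040 permutations of y under H0): p = 1.000000.
Step 5: alpha = 0.1. fail to reject H0.

tau_b = 0.0476 (C=11, D=10), p = 1.000000, fail to reject H0.


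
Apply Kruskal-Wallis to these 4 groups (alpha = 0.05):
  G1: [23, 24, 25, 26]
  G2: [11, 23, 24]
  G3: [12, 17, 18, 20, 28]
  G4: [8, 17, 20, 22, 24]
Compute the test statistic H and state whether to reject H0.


Step 1: Combine all N = 17 observations and assign midranks.
sorted (value, group, rank): (8,G4,1), (11,G2,2), (12,G3,3), (17,G3,4.5), (17,G4,4.5), (18,G3,6), (20,G3,7.5), (20,G4,7.5), (22,G4,9), (23,G1,10.5), (23,G2,10.5), (24,G1,13), (24,G2,13), (24,G4,13), (25,G1,15), (26,G1,16), (28,G3,17)
Step 2: Sum ranks within each group.
R_1 = 54.5 (n_1 = 4)
R_2 = 25.5 (n_2 = 3)
R_3 = 38 (n_3 = 5)
R_4 = 35 (n_4 = 5)
Step 3: H = 12/(N(N+1)) * sum(R_i^2/n_i) - 3(N+1)
     = 12/(17*18) * (54.5^2/4 + 25.5^2/3 + 38^2/5 + 35^2/5) - 3*18
     = 0.039216 * 1493.11 - 54
     = 4.553431.
Step 4: Ties present; correction factor C = 1 - 42/(17^3 - 17) = 0.991422. Corrected H = 4.553431 / 0.991422 = 4.592831.
Step 5: Under H0, H ~ chi^2(3); p-value = 0.204158.
Step 6: alpha = 0.05. fail to reject H0.

H = 4.5928, df = 3, p = 0.204158, fail to reject H0.


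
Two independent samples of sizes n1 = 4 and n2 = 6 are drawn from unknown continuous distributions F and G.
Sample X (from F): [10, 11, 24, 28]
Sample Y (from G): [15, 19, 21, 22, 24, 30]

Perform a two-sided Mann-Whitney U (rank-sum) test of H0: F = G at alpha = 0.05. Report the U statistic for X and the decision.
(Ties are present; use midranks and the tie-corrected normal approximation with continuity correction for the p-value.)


Step 1: Combine and sort all 10 observations; assign midranks.
sorted (value, group): (10,X), (11,X), (15,Y), (19,Y), (21,Y), (22,Y), (24,X), (24,Y), (28,X), (30,Y)
ranks: 10->1, 11->2, 15->3, 19->4, 21->5, 22->6, 24->7.5, 24->7.5, 28->9, 30->10
Step 2: Rank sum for X: R1 = 1 + 2 + 7.5 + 9 = 19.5.
Step 3: U_X = R1 - n1(n1+1)/2 = 19.5 - 4*5/2 = 19.5 - 10 = 9.5.
       U_Y = n1*n2 - U_X = 24 - 9.5 = 14.5.
Step 4: Ties are present, so use the tie-corrected normal approximation (with continuity correction) for the p-value.
Step 5: p-value = 0.668870; compare to alpha = 0.05. fail to reject H0.

U_X = 9.5, p = 0.668870, fail to reject H0 at alpha = 0.05.


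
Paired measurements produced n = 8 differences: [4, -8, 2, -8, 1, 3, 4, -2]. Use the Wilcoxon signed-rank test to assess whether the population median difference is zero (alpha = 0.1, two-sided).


Step 1: Drop any zero differences (none here) and take |d_i|.
|d| = [4, 8, 2, 8, 1, 3, 4, 2]
Step 2: Midrank |d_i| (ties get averaged ranks).
ranks: |4|->5.5, |8|->7.5, |2|->2.5, |8|->7.5, |1|->1, |3|->4, |4|->5.5, |2|->2.5
Step 3: Attach original signs; sum ranks with positive sign and with negative sign.
W+ = 5.5 + 2.5 + 1 + 4 + 5.5 = 18.5
W- = 7.5 + 7.5 + 2.5 = 17.5
(Check: W+ + W- = 36 should equal n(n+1)/2 = 36.)
Step 4: Test statistic W = min(W+, W-) = 17.5.
Step 5: Ties in |d|, so use the tie-corrected normal approximation.
        E[W] = n(n+1)/4 = 8*9/4 = 18.
        Tie groups: |d|=2 (t=2), |d|=4 (t=2), |d|=8 (t=2); sum(t^3 - t) = 18.
        Var[W] = n(n+1)(2n+1)/24 - sum(t^3-t)/48 = 1224/24 - 18/48 = 50.625.
        z = (W - E[W]) / sqrt(Var[W]) = (17.5 - 18) / 7.1151 = -0.0703.
        Two-sided p = 2*Phi(z) = 0.943977.
Step 6: alpha = 0.1. fail to reject H0.

W+ = 18.5, W- = 17.5, W = min = 17.5, p = 0.943977, fail to reject H0.


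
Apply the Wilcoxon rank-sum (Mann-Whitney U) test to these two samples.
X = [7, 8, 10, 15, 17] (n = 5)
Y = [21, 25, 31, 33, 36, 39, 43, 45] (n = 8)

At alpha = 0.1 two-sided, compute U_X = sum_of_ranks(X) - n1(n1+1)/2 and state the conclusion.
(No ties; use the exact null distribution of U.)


Step 1: Combine and sort all 13 observations; assign midranks.
sorted (value, group): (7,X), (8,X), (10,X), (15,X), (17,X), (21,Y), (25,Y), (31,Y), (33,Y), (36,Y), (39,Y), (43,Y), (45,Y)
ranks: 7->1, 8->2, 10->3, 15->4, 17->5, 21->6, 25->7, 31->8, 33->9, 36->10, 39->11, 43->12, 45->13
Step 2: Rank sum for X: R1 = 1 + 2 + 3 + 4 + 5 = 15.
Step 3: U_X = R1 - n1(n1+1)/2 = 15 - 5*6/2 = 15 - 15 = 0.
       U_Y = n1*n2 - U_X = 40 - 0 = 40.
Step 4: No ties, so the exact null distribution of U (based on enumerating the C(13,5) = 1287 equally likely rank assignments) gives the two-sided p-value.
Step 5: p-value = 0.001554; compare to alpha = 0.1. reject H0.

U_X = 0, p = 0.001554, reject H0 at alpha = 0.1.


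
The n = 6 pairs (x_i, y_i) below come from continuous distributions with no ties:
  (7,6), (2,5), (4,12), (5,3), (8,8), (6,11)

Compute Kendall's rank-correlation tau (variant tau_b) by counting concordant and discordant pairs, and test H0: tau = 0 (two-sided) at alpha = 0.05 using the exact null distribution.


Step 1: Enumerate the 15 unordered pairs (i,j) with i<j and classify each by sign(x_j-x_i) * sign(y_j-y_i).
  (1,2):dx=-5,dy=-1->C; (1,3):dx=-3,dy=+6->D; (1,4):dx=-2,dy=-3->C; (1,5):dx=+1,dy=+2->C
  (1,6):dx=-1,dy=+5->D; (2,3):dx=+2,dy=+7->C; (2,4):dx=+3,dy=-2->D; (2,5):dx=+6,dy=+3->C
  (2,6):dx=+4,dy=+6->C; (3,4):dx=+1,dy=-9->D; (3,5):dx=+4,dy=-4->D; (3,6):dx=+2,dy=-1->D
  (4,5):dx=+3,dy=+5->C; (4,6):dx=+1,dy=+8->C; (5,6):dx=-2,dy=+3->D
Step 2: C = 8, D = 7, total pairs = 15.
Step 3: tau = (C - D)/(n(n-1)/2) = (8 - 7)/15 = 0.066667.
Step 4: Exact two-sided p-value (enumerate n! = 720 permutations of y under H0): p = 1.000000.
Step 5: alpha = 0.05. fail to reject H0.

tau_b = 0.0667 (C=8, D=7), p = 1.000000, fail to reject H0.


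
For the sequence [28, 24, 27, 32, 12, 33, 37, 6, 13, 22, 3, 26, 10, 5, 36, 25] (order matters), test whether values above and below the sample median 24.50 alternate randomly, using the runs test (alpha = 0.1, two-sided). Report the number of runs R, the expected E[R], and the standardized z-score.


Step 1: Compute median = 24.50; label A = above, B = below.
Labels in order: ABAABAABBBBABBAA  (n_A = 8, n_B = 8)
Step 2: Count runs R = 9.
Step 3: Under H0 (random ordering), E[R] = 2*n_A*n_B/(n_A+n_B) + 1 = 2*8*8/16 + 1 = 9.0000.
        Var[R] = 2*n_A*n_B*(2*n_A*n_B - n_A - n_B) / ((n_A+n_B)^2 * (n_A+n_B-1)) = 14336/3840 = 3.7333.
        SD[R] = 1.9322.
Step 4: R = E[R], so z = 0 with no continuity correction.
Step 5: Two-sided p-value via normal approximation = 2*(1 - Phi(|z|)) = 1.000000.
Step 6: alpha = 0.1. fail to reject H0.

R = 9, z = 0.0000, p = 1.000000, fail to reject H0.


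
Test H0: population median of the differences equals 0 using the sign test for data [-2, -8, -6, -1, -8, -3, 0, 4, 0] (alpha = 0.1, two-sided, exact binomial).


Step 1: Discard zero differences. Original n = 9; n_eff = number of nonzero differences = 7.
Nonzero differences (with sign): -2, -8, -6, -1, -8, -3, +4
Step 2: Count signs: positive = 1, negative = 6.
Step 3: Under H0: P(positive) = 0.5, so the number of positives S ~ Bin(7, 0.5).
Step 4: Two-sided exact p-value = sum of Bin(7,0.5) probabilities at or below the observed probability = 0.125000.
Step 5: alpha = 0.1. fail to reject H0.

n_eff = 7, pos = 1, neg = 6, p = 0.125000, fail to reject H0.


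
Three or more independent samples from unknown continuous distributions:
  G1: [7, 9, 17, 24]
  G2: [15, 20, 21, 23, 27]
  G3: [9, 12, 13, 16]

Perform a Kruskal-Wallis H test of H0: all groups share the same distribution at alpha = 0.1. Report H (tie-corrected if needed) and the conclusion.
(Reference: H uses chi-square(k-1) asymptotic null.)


Step 1: Combine all N = 13 observations and assign midranks.
sorted (value, group, rank): (7,G1,1), (9,G1,2.5), (9,G3,2.5), (12,G3,4), (13,G3,5), (15,G2,6), (16,G3,7), (17,G1,8), (20,G2,9), (21,G2,10), (23,G2,11), (24,G1,12), (27,G2,13)
Step 2: Sum ranks within each group.
R_1 = 23.5 (n_1 = 4)
R_2 = 49 (n_2 = 5)
R_3 = 18.5 (n_3 = 4)
Step 3: H = 12/(N(N+1)) * sum(R_i^2/n_i) - 3(N+1)
     = 12/(13*14) * (23.5^2/4 + 49^2/5 + 18.5^2/4) - 3*14
     = 0.065934 * 703.825 - 42
     = 4.406044.
Step 4: Ties present; correction factor C = 1 - 6/(13^3 - 13) = 0.997253. Corrected H = 4.406044 / 0.997253 = 4.418182.
Step 5: Under H0, H ~ chi^2(2); p-value = 0.109800.
Step 6: alpha = 0.1. fail to reject H0.

H = 4.4182, df = 2, p = 0.109800, fail to reject H0.


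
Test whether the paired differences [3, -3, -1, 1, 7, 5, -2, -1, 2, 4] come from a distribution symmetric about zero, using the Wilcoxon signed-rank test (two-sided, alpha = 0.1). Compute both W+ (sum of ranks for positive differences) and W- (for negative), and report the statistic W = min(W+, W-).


Step 1: Drop any zero differences (none here) and take |d_i|.
|d| = [3, 3, 1, 1, 7, 5, 2, 1, 2, 4]
Step 2: Midrank |d_i| (ties get averaged ranks).
ranks: |3|->6.5, |3|->6.5, |1|->2, |1|->2, |7|->10, |5|->9, |2|->4.5, |1|->2, |2|->4.5, |4|->8
Step 3: Attach original signs; sum ranks with positive sign and with negative sign.
W+ = 6.5 + 2 + 10 + 9 + 4.5 + 8 = 40
W- = 6.5 + 2 + 4.5 + 2 = 15
(Check: W+ + W- = 55 should equal n(n+1)/2 = 55.)
Step 4: Test statistic W = min(W+, W-) = 15.
Step 5: Ties in |d|, so use the tie-corrected normal approximation.
        E[W] = n(n+1)/4 = 10*11/4 = 27.5.
        Tie groups: |d|=1 (t=3), |d|=2 (t=2), |d|=3 (t=2); sum(t^3 - t) = 36.
        Var[W] = n(n+1)(2n+1)/24 - sum(t^3-t)/48 = 2310/24 - 36/48 = 95.5.
        z = (W - E[W]) / sqrt(Var[W]) = (15 - 27.5) / 9.7724 = -1.2791.
        Two-sided p = 2*Phi(z) = 0.200858.
Step 6: alpha = 0.1. fail to reject H0.

W+ = 40, W- = 15, W = min = 15, p = 0.200858, fail to reject H0.


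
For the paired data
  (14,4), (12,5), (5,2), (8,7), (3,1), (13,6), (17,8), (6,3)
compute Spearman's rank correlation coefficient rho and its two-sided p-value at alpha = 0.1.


Step 1: Rank x and y separately (midranks; no ties here).
rank(x): 14->7, 12->5, 5->2, 8->4, 3->1, 13->6, 17->8, 6->3
rank(y): 4->4, 5->5, 2->2, 7->7, 1->1, 6->6, 8->8, 3->3
Step 2: d_i = R_x(i) - R_y(i); compute d_i^2.
  (7-4)^2=9, (5-5)^2=0, (2-2)^2=0, (4-7)^2=9, (1-1)^2=0, (6-6)^2=0, (8-8)^2=0, (3-3)^2=0
sum(d^2) = 18.
Step 3: rho = 1 - 6*18 / (8*(8^2 - 1)) = 1 - 108/504 = 0.785714.
Step 4: Under H0, t = rho * sqrt((n-2)/(1-rho^2)) = 3.1113 ~ t(6).
Step 5: Two-sided p-value from the t-distribution with 6 df = 0.020815.
Step 6: alpha = 0.1. reject H0.

rho = 0.7857, p = 0.020815, reject H0 at alpha = 0.1.
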